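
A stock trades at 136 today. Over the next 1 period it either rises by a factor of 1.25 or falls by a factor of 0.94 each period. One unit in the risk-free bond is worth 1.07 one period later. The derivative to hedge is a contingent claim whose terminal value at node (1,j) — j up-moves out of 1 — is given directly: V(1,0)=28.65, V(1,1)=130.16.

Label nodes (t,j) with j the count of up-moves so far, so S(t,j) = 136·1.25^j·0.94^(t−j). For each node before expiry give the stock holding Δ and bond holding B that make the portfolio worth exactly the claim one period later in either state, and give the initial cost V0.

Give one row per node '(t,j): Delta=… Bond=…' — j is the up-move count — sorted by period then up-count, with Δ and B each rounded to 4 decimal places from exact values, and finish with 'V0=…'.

(0,0): Delta=2.4077 Bond=-260.8921
V0=66.5595

Since d<R<u, set p* = (R−d)/(u−d) = 0.4194; price each node as the discounted p*-expectation of its children.
Terminal payoffs: V(1,0)=28.6500, V(1,1)=130.1600
  t=0,j=0: stock 136.0000 → up 170.0000 (V=130.1600), down 127.8400 (V=28.6500). Price 66.5595; hedge Δ=2.4077, bond B=-260.8921.
Each (Δ,B) replicates both successor values, so the strategy is self-financing and V0 is arbitrage-free.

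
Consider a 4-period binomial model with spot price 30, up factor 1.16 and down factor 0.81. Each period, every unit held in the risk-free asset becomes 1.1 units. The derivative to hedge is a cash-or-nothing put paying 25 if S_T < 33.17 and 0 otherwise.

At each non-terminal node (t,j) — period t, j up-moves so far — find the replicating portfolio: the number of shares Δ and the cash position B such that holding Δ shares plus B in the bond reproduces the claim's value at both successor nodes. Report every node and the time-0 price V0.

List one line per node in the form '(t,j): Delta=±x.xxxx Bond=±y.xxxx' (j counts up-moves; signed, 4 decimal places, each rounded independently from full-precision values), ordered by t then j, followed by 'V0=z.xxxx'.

(0,0): Delta=-0.6316 Bond=21.3147
(1,0): Delta=-1.6678 Bond=48.6256
(1,1): Delta=-0.4819 Bond=18.2366
(2,0): Delta=0.0000 Bond=20.6612
(2,1): Delta=-1.9087 Bond=60.2800
(2,2): Delta=-0.2758 Bond=11.7389
(3,0): Delta=0.0000 Bond=22.7273
(3,1): Delta=0.0000 Bond=22.7273
(3,2): Delta=-2.1845 Bond=75.3247
(3,3): Delta=0.0000 Bond=0.0000
V0=2.3669

Since d<R<u, set p* = (R−d)/(u−d) = 0.8286; price each node as the discounted p*-expectation of its children.
Terminal values V(4,·): V(4,0)=25.0000, V(4,1)=25.0000, V(4,2)=25.0000, V(4,3)=0.0000, V(4,4)=0.0000
(3,0): S=15.9432. Δ = (V_up−V_dn)/(S_up−S_dn) = (25.0000−25.0000)/(18.4941−12.9140) = 0.0000. V = [p*·25.0000 + (1−p*)·25.0000]/1.1 = 22.7273. B = V − Δ·S = 22.7273.
(3,1): S=22.8323. Δ = (V_up−V_dn)/(S_up−S_dn) = (25.0000−25.0000)/(26.4854−18.4941) = 0.0000. V = [p*·25.0000 + (1−p*)·25.0000]/1.1 = 22.7273. B = V − Δ·S = 22.7273.
(3,2): S=32.6981. Δ = (V_up−V_dn)/(S_up−S_dn) = (0.0000−25.0000)/(37.9298−26.4854) = -2.1845. V = [p*·0.0000 + (1−p*)·25.0000]/1.1 = 3.8961. B = V − Δ·S = 75.3247.
(3,3): S=46.8269. Δ = (V_up−V_dn)/(S_up−S_dn) = (0.0000−0.0000)/(54.3192−37.9298) = 0.0000. V = [p*·0.0000 + (1−p*)·0.0000]/1.1 = 0.0000. B = V − Δ·S = 0.0000.
(2,0): S=19.6830. Δ = (V_up−V_dn)/(S_up−S_dn) = (22.7273−22.7273)/(22.8323−15.9432) = 0.0000. V = [p*·22.7273 + (1−p*)·22.7273]/1.1 = 20.6612. B = V − Δ·S = 20.6612.
(2,1): S=28.1880. Δ = (V_up−V_dn)/(S_up−S_dn) = (3.8961−22.7273)/(32.6981−22.8323) = -1.9087. V = [p*·3.8961 + (1−p*)·22.7273]/1.1 = 6.4766. B = V − Δ·S = 60.2800.
(2,2): S=40.3680. Δ = (V_up−V_dn)/(S_up−S_dn) = (0.0000−3.8961)/(46.8269−32.6981) = -0.2758. V = [p*·0.0000 + (1−p*)·3.8961]/1.1 = 0.6072. B = V − Δ·S = 11.7389.
(1,0): S=24.3000. Δ = (V_up−V_dn)/(S_up−S_dn) = (6.4766−20.6612)/(28.1880−19.6830) = -1.6678. V = [p*·6.4766 + (1−p*)·20.6612]/1.1 = 8.0984. B = V − Δ·S = 48.6256.
(1,1): S=34.8000. Δ = (V_up−V_dn)/(S_up−S_dn) = (0.6072−6.4766)/(40.3680−28.1880) = -0.4819. V = [p*·0.6072 + (1−p*)·6.4766]/1.1 = 1.4667. B = V − Δ·S = 18.2366.
(0,0): S=30.0000. Δ = (V_up−V_dn)/(S_up−S_dn) = (1.4667−8.0984)/(34.8000−24.3000) = -0.6316. V = [p*·1.4667 + (1−p*)·8.0984]/1.1 = 2.3669. B = V − Δ·S = 21.3147.
Each (Δ,B) replicates both successor values, so the strategy is self-financing and V0 is arbitrage-free.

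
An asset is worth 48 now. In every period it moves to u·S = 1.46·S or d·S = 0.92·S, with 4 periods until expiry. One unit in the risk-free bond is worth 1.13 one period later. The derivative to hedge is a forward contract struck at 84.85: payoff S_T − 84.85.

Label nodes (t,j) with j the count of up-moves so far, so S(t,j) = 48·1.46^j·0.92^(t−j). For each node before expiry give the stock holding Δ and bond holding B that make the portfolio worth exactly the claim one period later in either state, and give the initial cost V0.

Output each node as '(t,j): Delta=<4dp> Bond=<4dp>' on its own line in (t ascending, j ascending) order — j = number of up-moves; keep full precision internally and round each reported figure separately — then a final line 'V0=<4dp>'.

(0,0): Delta=1.0000 Bond=-52.0401
(1,0): Delta=1.0000 Bond=-58.8053
(1,1): Delta=1.0000 Bond=-58.8053
(2,0): Delta=1.0000 Bond=-66.4500
(2,1): Delta=1.0000 Bond=-66.4500
(2,2): Delta=1.0000 Bond=-66.4500
(3,0): Delta=1.0000 Bond=-75.0885
(3,1): Delta=1.0000 Bond=-75.0885
(3,2): Delta=1.0000 Bond=-75.0885
(3,3): Delta=1.0000 Bond=-75.0885
V0=-4.0401

Under the risk-neutral measure, an up-move has probability p* = (R−d)/(u−d) = 0.3889 and values discount at R = 1.13.
Payoff layer (t=4): V(4,0)=-50.4631, V(4,1)=-30.2795, V(4,2)=1.7509, V(4,3)=52.5819, V(4,4)=133.2485
(3,0): S=37.3770. Δ = (V_up−V_dn)/(S_up−S_dn) = (-30.2795−-50.4631)/(54.5705−34.3869) = 1.0000. V = [p*·-30.2795 + (1−p*)·-50.4631]/1.13 = -37.7115. B = V − Δ·S = -75.0885.
(3,1): S=59.3157. Δ = (V_up−V_dn)/(S_up−S_dn) = (1.7509−-30.2795)/(86.6009−54.5705) = 1.0000. V = [p*·1.7509 + (1−p*)·-30.2795]/1.13 = -15.7728. B = V − Δ·S = -75.0885.
(3,2): S=94.1315. Δ = (V_up−V_dn)/(S_up−S_dn) = (52.5819−1.7509)/(137.4319−86.6009) = 1.0000. V = [p*·52.5819 + (1−p*)·1.7509]/1.13 = 19.0430. B = V − Δ·S = -75.0885.
(3,3): S=149.3825. Δ = (V_up−V_dn)/(S_up−S_dn) = (133.2485−52.5819)/(218.0985−137.4319) = 1.0000. V = [p*·133.2485 + (1−p*)·52.5819]/1.13 = 74.2940. B = V − Δ·S = -75.0885.
(2,0): S=40.6272. Δ = (V_up−V_dn)/(S_up−S_dn) = (-15.7728−-37.7115)/(59.3157−37.3770) = 1.0000. V = [p*·-15.7728 + (1−p*)·-37.7115]/1.13 = -25.8228. B = V − Δ·S = -66.4500.
(2,1): S=64.4736. Δ = (V_up−V_dn)/(S_up−S_dn) = (19.0430−-15.7728)/(94.1315−59.3157) = 1.0000. V = [p*·19.0430 + (1−p*)·-15.7728]/1.13 = -1.9764. B = V − Δ·S = -66.4500.
(2,2): S=102.3168. Δ = (V_up−V_dn)/(S_up−S_dn) = (74.2940−19.0430)/(149.3825−94.1315) = 1.0000. V = [p*·74.2940 + (1−p*)·19.0430]/1.13 = 35.8668. B = V − Δ·S = -66.4500.
(1,0): S=44.1600. Δ = (V_up−V_dn)/(S_up−S_dn) = (-1.9764−-25.8228)/(64.4736−40.6272) = 1.0000. V = [p*·-1.9764 + (1−p*)·-25.8228]/1.13 = -14.6453. B = V − Δ·S = -58.8053.
(1,1): S=70.0800. Δ = (V_up−V_dn)/(S_up−S_dn) = (35.8668−-1.9764)/(102.3168−64.4736) = 1.0000. V = [p*·35.8668 + (1−p*)·-1.9764]/1.13 = 11.2747. B = V − Δ·S = -58.8053.
(0,0): S=48.0000. Δ = (V_up−V_dn)/(S_up−S_dn) = (11.2747−-14.6453)/(70.0800−44.1600) = 1.0000. V = [p*·11.2747 + (1−p*)·-14.6453]/1.13 = -4.0401. B = V − Δ·S = -52.0401.
Check: Δ(0,0)·S0 + B(0,0) = -4.0401 = V0.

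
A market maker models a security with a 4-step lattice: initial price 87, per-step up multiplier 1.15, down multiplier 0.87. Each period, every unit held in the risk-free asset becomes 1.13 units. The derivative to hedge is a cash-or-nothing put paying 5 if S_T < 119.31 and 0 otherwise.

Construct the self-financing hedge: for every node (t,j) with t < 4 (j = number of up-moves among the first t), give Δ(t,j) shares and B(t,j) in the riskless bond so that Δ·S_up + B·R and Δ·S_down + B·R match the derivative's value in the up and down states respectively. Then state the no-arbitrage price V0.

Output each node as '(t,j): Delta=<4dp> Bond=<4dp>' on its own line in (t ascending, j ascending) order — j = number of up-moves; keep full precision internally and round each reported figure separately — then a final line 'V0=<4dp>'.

The replicating-portfolio and risk-neutral prices coincide; use p* = (1.13−0.87)/(1.15−0.87) = 0.9286 for the latter.
At expiry t=4: V(4,0)=5.0000, V(4,1)=5.0000, V(4,2)=5.0000, V(4,3)=5.0000, V(4,4)=0.0000
  t=3,j=0: stock 57.2898 → up 65.8832 (V=5.0000), down 49.8421 (V=5.0000). Price 4.4248; hedge Δ=0.0000, bond B=4.4248.
  t=3,j=1: stock 75.7278 → up 87.0870 (V=5.0000), down 65.8832 (V=5.0000). Price 4.4248; hedge Δ=0.0000, bond B=4.4248.
  t=3,j=2: stock 100.1000 → up 115.1150 (V=5.0000), down 87.0870 (V=5.0000). Price 4.4248; hedge Δ=0.0000, bond B=4.4248.
  t=3,j=3: stock 132.3161 → up 152.1635 (V=0.0000), down 115.1150 (V=5.0000). Price 0.3161; hedge Δ=-0.1350, bond B=18.1732.
  t=2,j=0: stock 65.8503 → up 75.7278 (V=4.4248), down 57.2898 (V=4.4248). Price 3.9157; hedge Δ=0.0000, bond B=3.9157.
  t=2,j=1: stock 87.0435 → up 100.1000 (V=4.4248), down 75.7278 (V=4.4248). Price 3.9157; hedge Δ=0.0000, bond B=3.9157.
  t=2,j=2: stock 115.0575 → up 132.3161 (V=0.3161), down 100.1000 (V=4.4248). Price 0.5394; hedge Δ=-0.1275, bond B=15.2134.
  t=1,j=0: stock 75.6900 → up 87.0435 (V=3.9157), down 65.8503 (V=3.9157). Price 3.4653; hedge Δ=0.0000, bond B=3.4653.
  t=1,j=1: stock 100.0500 → up 115.0575 (V=0.5394), down 87.0435 (V=3.9157). Price 0.6908; hedge Δ=-0.1205, bond B=12.7491.
  t=0,j=0: stock 87.0000 → up 100.0500 (V=0.6908), down 75.6900 (V=3.4653). Price 0.7867; hedge Δ=-0.1139, bond B=10.6955.
The time-0 hedge costs 0.7867, which is the no-arbitrage price.

(0,0): Delta=-0.1139 Bond=10.6955
(1,0): Delta=0.0000 Bond=3.4653
(1,1): Delta=-0.1205 Bond=12.7491
(2,0): Delta=0.0000 Bond=3.9157
(2,1): Delta=0.0000 Bond=3.9157
(2,2): Delta=-0.1275 Bond=15.2134
(3,0): Delta=0.0000 Bond=4.4248
(3,1): Delta=0.0000 Bond=4.4248
(3,2): Delta=0.0000 Bond=4.4248
(3,3): Delta=-0.1350 Bond=18.1732
V0=0.7867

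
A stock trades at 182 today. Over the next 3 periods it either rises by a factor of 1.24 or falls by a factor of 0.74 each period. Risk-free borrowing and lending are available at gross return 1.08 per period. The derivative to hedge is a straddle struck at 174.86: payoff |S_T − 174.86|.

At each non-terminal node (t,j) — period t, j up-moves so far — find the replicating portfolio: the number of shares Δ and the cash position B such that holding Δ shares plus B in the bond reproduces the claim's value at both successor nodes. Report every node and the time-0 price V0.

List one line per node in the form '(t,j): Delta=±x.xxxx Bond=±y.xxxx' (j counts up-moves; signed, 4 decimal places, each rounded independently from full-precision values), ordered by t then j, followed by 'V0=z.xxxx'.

Risk-neutral probability p* = (R−d)/(u−d) = (1.08−0.74)/(1.24−0.74) = 0.6800.
Terminal payoffs: V(3,0)=101.1092, V(3,1)=51.2776, V(3,2)=32.2240, V(3,3)=172.1456
(2,0): S=99.6632. Δ = (V_up−V_dn)/(S_up−S_dn) = (51.2776−101.1092)/(123.5824−73.7508) = -1.0000. V = [p*·51.2776 + (1−p*)·101.1092]/1.08 = 62.2442. B = V − Δ·S = 161.9074.
(2,1): S=167.0032. Δ = (V_up−V_dn)/(S_up−S_dn) = (32.2240−51.2776)/(207.0840−123.5824) = -0.2282. V = [p*·32.2240 + (1−p*)·51.2776]/1.08 = 35.4825. B = V − Δ·S = 73.5899.
(2,2): S=279.8432. Δ = (V_up−V_dn)/(S_up−S_dn) = (172.1456−32.2240)/(347.0056−207.0840) = 1.0000. V = [p*·172.1456 + (1−p*)·32.2240]/1.08 = 117.9358. B = V − Δ·S = -161.9074.
(1,0): S=134.6800. Δ = (V_up−V_dn)/(S_up−S_dn) = (35.4825−62.2442)/(167.0032−99.6632) = -0.3974. V = [p*·35.4825 + (1−p*)·62.2442]/1.08 = 40.7836. B = V − Δ·S = 94.3069.
(1,1): S=225.6800. Δ = (V_up−V_dn)/(S_up−S_dn) = (117.9358−35.4825)/(279.8432−167.0032) = 0.7307. V = [p*·117.9358 + (1−p*)·35.4825]/1.08 = 84.7692. B = V − Δ·S = -80.1373.
(0,0): S=182.0000. Δ = (V_up−V_dn)/(S_up−S_dn) = (84.7692−40.7836)/(225.6800−134.6800) = 0.4834. V = [p*·84.7692 + (1−p*)·40.7836]/1.08 = 65.4572. B = V − Δ·S = -22.5140.
The time-0 hedge costs 65.4572, which is the no-arbitrage price.

(0,0): Delta=0.4834 Bond=-22.5140
(1,0): Delta=-0.3974 Bond=94.3069
(1,1): Delta=0.7307 Bond=-80.1373
(2,0): Delta=-1.0000 Bond=161.9074
(2,1): Delta=-0.2282 Bond=73.5899
(2,2): Delta=1.0000 Bond=-161.9074
V0=65.4572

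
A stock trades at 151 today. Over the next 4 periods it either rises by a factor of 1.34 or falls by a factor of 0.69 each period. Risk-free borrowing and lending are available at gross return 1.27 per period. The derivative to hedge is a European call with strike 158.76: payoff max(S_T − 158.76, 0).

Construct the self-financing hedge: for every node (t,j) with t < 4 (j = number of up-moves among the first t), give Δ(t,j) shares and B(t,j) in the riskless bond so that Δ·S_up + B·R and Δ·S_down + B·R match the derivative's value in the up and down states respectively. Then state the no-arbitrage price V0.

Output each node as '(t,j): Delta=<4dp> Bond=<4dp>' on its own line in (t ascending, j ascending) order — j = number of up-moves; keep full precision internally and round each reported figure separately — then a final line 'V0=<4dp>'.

(0,0): Delta=0.9522 Bond=-53.0080
(1,0): Delta=0.6701 Bond=-37.9333
(1,1): Delta=0.9697 Bond=-70.8668
(2,0): Delta=0.0000 Bond=0.0000
(2,1): Delta=0.7118 Bond=-53.9895
(2,2): Delta=0.9857 Bond=-94.3471
(3,0): Delta=0.0000 Bond=0.0000
(3,1): Delta=0.0000 Bond=0.0000
(3,2): Delta=0.7560 Bond=-76.8420
(3,3): Delta=1.0000 Bond=-125.0079
V0=90.7690

Risk-neutral probability p* = (R−d)/(u−d) = (1.27−0.69)/(1.34−0.69) = 0.8923.
Terminal values V(4,·): V(4,0)=0.0000, V(4,1)=0.0000, V(4,2)=0.0000, V(4,3)=91.9320, V(4,4)=328.0911
  t=3,j=0: stock 49.6049 → up 66.4705 (V=0.0000), down 34.2274 (V=0.0000). Price 0.0000; hedge Δ=0.0000, bond B=0.0000.
  t=3,j=1: stock 96.3341 → up 129.0877 (V=0.0000), down 66.4705 (V=0.0000). Price 0.0000; hedge Δ=0.0000, bond B=0.0000.
  t=3,j=2: stock 187.0836 → up 250.6920 (V=91.9320), down 129.0877 (V=0.0000). Price 64.5918; hedge Δ=0.7560, bond B=-76.8420.
  t=3,j=3: stock 363.3217 → up 486.8511 (V=328.0911), down 250.6920 (V=91.9320). Price 238.3138; hedge Δ=1.0000, bond B=-125.0079.
  t=2,j=0: stock 71.8911 → up 96.3341 (V=0.0000), down 49.6049 (V=0.0000). Price 0.0000; hedge Δ=0.0000, bond B=0.0000.
  t=2,j=1: stock 139.6146 → up 187.0836 (V=64.5918), down 96.3341 (V=0.0000). Price 45.3825; hedge Δ=0.7118, bond B=-53.9895.
  t=2,j=2: stock 271.1356 → up 363.3217 (V=238.3138), down 187.0836 (V=64.5918). Price 172.9176; hedge Δ=0.9857, bond B=-94.3471.
  t=1,j=0: stock 104.1900 → up 139.6146 (V=45.3825), down 71.8911 (V=0.0000). Price 31.8859; hedge Δ=0.6701, bond B=-37.9333.
  t=1,j=1: stock 202.3400 → up 271.1356 (V=172.9176), down 139.6146 (V=45.3825). Price 125.3410; hedge Δ=0.9697, bond B=-70.8668.
  t=0,j=0: stock 151.0000 → up 202.3400 (V=125.3410), down 104.1900 (V=31.8859). Price 90.7690; hedge Δ=0.9522, bond B=-53.0080.
Self-financing check: at every node Δ·S+B equals the discounted successor values.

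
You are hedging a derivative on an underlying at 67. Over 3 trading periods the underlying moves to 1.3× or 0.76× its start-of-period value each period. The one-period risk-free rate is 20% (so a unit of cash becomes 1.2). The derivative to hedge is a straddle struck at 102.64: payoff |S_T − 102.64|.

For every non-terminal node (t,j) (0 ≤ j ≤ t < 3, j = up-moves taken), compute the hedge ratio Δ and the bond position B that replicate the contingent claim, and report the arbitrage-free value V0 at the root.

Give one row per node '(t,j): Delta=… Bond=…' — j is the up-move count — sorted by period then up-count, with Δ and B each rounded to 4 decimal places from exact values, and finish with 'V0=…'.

(0,0): Delta=0.1357 Bond=11.2079
(1,0): Delta=-1.0000 Bond=71.2778
(1,1): Delta=0.2866 Bond=0.3067
(2,0): Delta=-1.0000 Bond=85.5333
(2,1): Delta=-1.0000 Bond=85.5333
(2,2): Delta=0.4575 Bond=-18.9878
V0=20.2978

Under the risk-neutral measure, an up-move has probability p* = (R−d)/(u−d) = 0.8148 and values discount at R = 1.2.
Terminal values V(3,·): V(3,0)=73.2286, V(3,1)=52.3310, V(3,2)=16.5852, V(3,3)=44.5590
(2,0): S=38.6992. Δ = (V_up−V_dn)/(S_up−S_dn) = (52.3310−73.2286)/(50.3090−29.4114) = -1.0000. V = [p*·52.3310 + (1−p*)·73.2286]/1.2 = 46.8341. B = V − Δ·S = 85.5333.
(2,1): S=66.1960. Δ = (V_up−V_dn)/(S_up−S_dn) = (16.5852−52.3310)/(86.0548−50.3090) = -1.0000. V = [p*·16.5852 + (1−p*)·52.3310]/1.2 = 19.3373. B = V − Δ·S = 85.5333.
(2,2): S=113.2300. Δ = (V_up−V_dn)/(S_up−S_dn) = (44.5590−16.5852)/(147.1990−86.0548) = 0.4575. V = [p*·44.5590 + (1−p*)·16.5852]/1.2 = 32.8156. B = V − Δ·S = -18.9878.
(1,0): S=50.9200. Δ = (V_up−V_dn)/(S_up−S_dn) = (19.3373−46.8341)/(66.1960−38.6992) = -1.0000. V = [p*·19.3373 + (1−p*)·46.8341]/1.2 = 20.3578. B = V − Δ·S = 71.2778.
(1,1): S=87.1000. Δ = (V_up−V_dn)/(S_up−S_dn) = (32.8156−19.3373)/(113.2300−66.1960) = 0.2866. V = [p*·32.8156 + (1−p*)·19.3373]/1.2 = 25.2663. B = V − Δ·S = 0.3067.
(0,0): S=67.0000. Δ = (V_up−V_dn)/(S_up−S_dn) = (25.2663−20.3578)/(87.1000−50.9200) = 0.1357. V = [p*·25.2663 + (1−p*)·20.3578]/1.2 = 20.2978. B = V − Δ·S = 11.2079.
Root portfolio cost Δ·67+B reproduces V0=20.2978.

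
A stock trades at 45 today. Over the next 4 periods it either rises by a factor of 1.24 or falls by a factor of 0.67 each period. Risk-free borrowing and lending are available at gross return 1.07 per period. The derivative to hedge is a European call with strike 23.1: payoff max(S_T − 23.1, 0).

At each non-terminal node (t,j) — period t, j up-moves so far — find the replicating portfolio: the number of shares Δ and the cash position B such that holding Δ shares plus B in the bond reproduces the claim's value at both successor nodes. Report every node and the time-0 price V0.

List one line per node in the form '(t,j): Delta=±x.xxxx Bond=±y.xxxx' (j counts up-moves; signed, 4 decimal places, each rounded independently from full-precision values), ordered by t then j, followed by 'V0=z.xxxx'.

Risk-neutral probability p* = (R−d)/(u−d) = (1.07−0.67)/(1.24−0.67) = 0.7018.
Terminal values V(4,·): V(4,0)=0.0000, V(4,1)=0.0000, V(4,2)=7.9603, V(4,3)=34.3847, V(4,4)=83.2896
  t=3,j=0: stock 13.5343 → up 16.7826 (V=0.0000), down 9.0680 (V=0.0000). Price 0.0000; hedge Δ=0.0000, bond B=0.0000.
  t=3,j=1: stock 25.0486 → up 31.0603 (V=7.9603), down 16.7826 (V=0.0000). Price 5.2207; hedge Δ=0.5575, bond B=-8.7447.
  t=3,j=2: stock 46.3586 → up 57.4847 (V=34.3847), down 31.0603 (V=7.9603). Price 24.7699; hedge Δ=1.0000, bond B=-21.5888.
  t=3,j=3: stock 85.7981 → up 106.3896 (V=83.2896), down 57.4847 (V=34.3847). Price 64.2093; hedge Δ=1.0000, bond B=-21.5888.
  t=2,j=0: stock 20.2005 → up 25.0486 (V=5.2207), down 13.5343 (V=0.0000). Price 3.4240; hedge Δ=0.4534, bond B=-5.7352.
  t=2,j=1: stock 37.3860 → up 46.3586 (V=24.7699), down 25.0486 (V=5.2207). Price 17.7004; hedge Δ=0.9174, bond B=-16.5963.
  t=2,j=2: stock 69.1920 → up 85.7981 (V=64.2093), down 46.3586 (V=24.7699). Price 49.0156; hedge Δ=1.0000, bond B=-20.1764.
  t=1,j=0: stock 30.1500 → up 37.3860 (V=17.7004), down 20.2005 (V=3.4240). Price 12.5631; hedge Δ=0.8307, bond B=-12.4832.
  t=1,j=1: stock 55.8000 → up 69.1920 (V=49.0156), down 37.3860 (V=17.7004). Price 37.0803; hedge Δ=0.9846, bond B=-17.8586.
  t=0,j=0: stock 45.0000 → up 55.8000 (V=37.0803), down 30.1500 (V=12.5631). Price 27.8207; hedge Δ=0.9558, bond B=-15.1920.
Check: Δ(0,0)·S0 + B(0,0) = 27.8207 = V0.

(0,0): Delta=0.9558 Bond=-15.1920
(1,0): Delta=0.8307 Bond=-12.4832
(1,1): Delta=0.9846 Bond=-17.8586
(2,0): Delta=0.4534 Bond=-5.7352
(2,1): Delta=0.9174 Bond=-16.5963
(2,2): Delta=1.0000 Bond=-20.1764
(3,0): Delta=0.0000 Bond=0.0000
(3,1): Delta=0.5575 Bond=-8.7447
(3,2): Delta=1.0000 Bond=-21.5888
(3,3): Delta=1.0000 Bond=-21.5888
V0=27.8207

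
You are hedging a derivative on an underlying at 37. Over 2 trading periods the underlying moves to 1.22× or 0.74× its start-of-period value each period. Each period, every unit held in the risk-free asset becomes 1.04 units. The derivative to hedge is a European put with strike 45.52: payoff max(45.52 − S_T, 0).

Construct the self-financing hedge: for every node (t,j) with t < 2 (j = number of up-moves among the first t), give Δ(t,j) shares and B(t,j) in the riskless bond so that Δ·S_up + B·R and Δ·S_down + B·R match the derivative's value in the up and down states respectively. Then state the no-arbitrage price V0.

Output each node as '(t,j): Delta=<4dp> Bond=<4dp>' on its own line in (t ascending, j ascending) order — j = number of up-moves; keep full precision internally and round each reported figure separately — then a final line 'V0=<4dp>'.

(0,0): Delta=-0.6768 Bond=33.5775
(1,0): Delta=-1.0000 Bond=43.7692
(1,1): Delta=-0.5592 Bond=29.6114
V0=8.5351

Under the risk-neutral measure, an up-move has probability p* = (R−d)/(u−d) = 0.6250 and values discount at R = 1.04.
At expiry t=2: V(2,0)=25.2588, V(2,1)=12.1164, V(2,2)=0.0000
(1,0): S=27.3800. Δ = (V_up−V_dn)/(S_up−S_dn) = (12.1164−25.2588)/(33.4036−20.2612) = -1.0000. V = [p*·12.1164 + (1−p*)·25.2588]/1.04 = 16.3892. B = V − Δ·S = 43.7692.
(1,1): S=45.1400. Δ = (V_up−V_dn)/(S_up−S_dn) = (0.0000−12.1164)/(55.0708−33.4036) = -0.5592. V = [p*·0.0000 + (1−p*)·12.1164]/1.04 = 4.3689. B = V − Δ·S = 29.6114.
(0,0): S=37.0000. Δ = (V_up−V_dn)/(S_up−S_dn) = (4.3689−16.3892)/(45.1400−27.3800) = -0.6768. V = [p*·4.3689 + (1−p*)·16.3892]/1.04 = 8.5351. B = V − Δ·S = 33.5775.
Each (Δ,B) replicates both successor values, so the strategy is self-financing and V0 is arbitrage-free.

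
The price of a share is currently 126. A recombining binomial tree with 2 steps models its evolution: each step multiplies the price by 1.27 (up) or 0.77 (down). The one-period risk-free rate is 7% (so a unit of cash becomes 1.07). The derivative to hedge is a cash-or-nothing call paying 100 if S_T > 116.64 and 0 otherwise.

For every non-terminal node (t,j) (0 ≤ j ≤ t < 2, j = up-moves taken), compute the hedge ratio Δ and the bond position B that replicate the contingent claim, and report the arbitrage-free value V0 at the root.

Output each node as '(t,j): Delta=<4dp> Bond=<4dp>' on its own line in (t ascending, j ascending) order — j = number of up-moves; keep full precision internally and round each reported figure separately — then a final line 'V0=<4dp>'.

Under the risk-neutral measure, an up-move has probability p* = (R−d)/(u−d) = 0.6000 and values discount at R = 1.07.
Terminal payoffs: V(2,0)=0.0000, V(2,1)=100.0000, V(2,2)=100.0000
  t=1,j=0: stock 97.0200 → up 123.2154 (V=100.0000), down 74.7054 (V=0.0000). Price 56.0748; hedge Δ=2.0614, bond B=-143.9252.
  t=1,j=1: stock 160.0200 → up 203.2254 (V=100.0000), down 123.2154 (V=100.0000). Price 93.4579; hedge Δ=0.0000, bond B=93.4579.
  t=0,j=0: stock 126.0000 → up 160.0200 (V=93.4579), down 97.0200 (V=56.0748). Price 73.3689; hedge Δ=0.5934, bond B=-1.3975.
Check: Δ(0,0)·S0 + B(0,0) = 73.3689 = V0.

(0,0): Delta=0.5934 Bond=-1.3975
(1,0): Delta=2.0614 Bond=-143.9252
(1,1): Delta=0.0000 Bond=93.4579
V0=73.3689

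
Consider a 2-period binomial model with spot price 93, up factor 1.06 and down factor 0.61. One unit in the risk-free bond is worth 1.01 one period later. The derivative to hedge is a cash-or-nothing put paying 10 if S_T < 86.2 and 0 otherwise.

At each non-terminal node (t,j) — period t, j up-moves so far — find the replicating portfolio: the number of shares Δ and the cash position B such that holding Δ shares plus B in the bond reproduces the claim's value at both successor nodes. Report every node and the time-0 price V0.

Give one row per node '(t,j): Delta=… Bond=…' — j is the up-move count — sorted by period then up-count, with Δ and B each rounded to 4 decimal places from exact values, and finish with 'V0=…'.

Risk-neutral probability p* = (R−d)/(u−d) = (1.01−0.61)/(1.06−0.61) = 0.8889.
At expiry t=2: V(2,0)=10.0000, V(2,1)=10.0000, V(2,2)=0.0000
Node (1,0) S=56.7300: V=(p*·10.0000+(1−p*)·10.0000)/1.01=9.9010; Δ=(10.0000−10.0000)/(60.1338−34.6053)=0.0000; B=V−Δ·S=9.9010
Node (1,1) S=98.5800: V=(p*·0.0000+(1−p*)·10.0000)/1.01=1.1001; Δ=(0.0000−10.0000)/(104.4948−60.1338)=-0.2254; B=V−Δ·S=23.3223
Node (0,0) S=93.0000: V=(p*·1.1001+(1−p*)·9.9010)/1.01=2.0574; Δ=(1.1001−9.9010)/(98.5800−56.7300)=-0.2103; B=V−Δ·S=21.6149
Self-financing check: at every node Δ·S+B equals the discounted successor values.

(0,0): Delta=-0.2103 Bond=21.6149
(1,0): Delta=0.0000 Bond=9.9010
(1,1): Delta=-0.2254 Bond=23.3223
V0=2.0574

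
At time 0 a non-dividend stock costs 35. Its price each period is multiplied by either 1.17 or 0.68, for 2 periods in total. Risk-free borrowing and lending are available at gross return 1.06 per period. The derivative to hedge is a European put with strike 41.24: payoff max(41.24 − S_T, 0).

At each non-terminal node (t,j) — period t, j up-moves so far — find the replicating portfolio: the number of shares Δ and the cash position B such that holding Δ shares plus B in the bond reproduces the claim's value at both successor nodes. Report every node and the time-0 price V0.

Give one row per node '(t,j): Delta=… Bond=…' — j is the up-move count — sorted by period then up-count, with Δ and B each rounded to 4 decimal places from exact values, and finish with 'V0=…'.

The replicating-portfolio and risk-neutral prices coincide; use p* = (1.06−0.68)/(1.17−0.68) = 0.7755 for the latter.
Terminal payoffs: V(2,0)=25.0560, V(2,1)=13.3940, V(2,2)=0.0000
  t=1,j=0: stock 23.8000 → up 27.8460 (V=13.3940), down 16.1840 (V=25.0560). Price 15.1057; hedge Δ=-1.0000, bond B=38.9057.
  t=1,j=1: stock 40.9500 → up 47.9115 (V=0.0000), down 27.8460 (V=13.3940). Price 2.8366; hedge Δ=-0.6675, bond B=30.1713.
  t=0,j=0: stock 35.0000 → up 40.9500 (V=2.8366), down 23.8000 (V=15.1057). Price 5.2744; hedge Δ=-0.7154, bond B=30.3133.
The time-0 hedge costs 5.2744, which is the no-arbitrage price.

(0,0): Delta=-0.7154 Bond=30.3133
(1,0): Delta=-1.0000 Bond=38.9057
(1,1): Delta=-0.6675 Bond=30.1713
V0=5.2744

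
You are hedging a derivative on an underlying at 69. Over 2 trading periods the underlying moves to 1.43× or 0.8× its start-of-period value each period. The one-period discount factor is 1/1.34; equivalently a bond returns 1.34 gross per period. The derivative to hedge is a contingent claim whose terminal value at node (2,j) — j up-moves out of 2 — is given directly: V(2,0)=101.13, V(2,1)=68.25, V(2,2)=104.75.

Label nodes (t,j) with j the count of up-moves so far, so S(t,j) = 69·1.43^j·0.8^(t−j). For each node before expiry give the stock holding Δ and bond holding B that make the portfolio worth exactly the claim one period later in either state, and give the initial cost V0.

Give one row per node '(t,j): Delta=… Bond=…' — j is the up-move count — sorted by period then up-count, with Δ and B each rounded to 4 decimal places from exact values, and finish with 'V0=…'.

(0,0): Delta=0.4565 Bond=21.8222
(1,0): Delta=-0.9455 Bond=106.6286
(1,1): Delta=0.5872 Bond=16.3439
V0=53.3177

No-arbitrage ⇒ martingale measure with p* = (R−d)/(u−d) = 0.8571.
At expiry t=2: V(2,0)=101.1300, V(2,1)=68.2500, V(2,2)=104.7500
Node (1,0) S=55.2000: V=(p*·68.2500+(1−p*)·101.1300)/1.34=54.4382; Δ=(68.2500−101.1300)/(78.9360−44.1600)=-0.9455; B=V−Δ·S=106.6286
Node (1,1) S=98.6700: V=(p*·104.7500+(1−p*)·68.2500)/1.34=74.2804; Δ=(104.7500−68.2500)/(141.0981−78.9360)=0.5872; B=V−Δ·S=16.3439
Node (0,0) S=69.0000: V=(p*·74.2804+(1−p*)·54.4382)/1.34=53.3177; Δ=(74.2804−54.4382)/(98.6700−55.2000)=0.4565; B=V−Δ·S=21.8222
Check: Δ(0,0)·S0 + B(0,0) = 53.3177 = V0.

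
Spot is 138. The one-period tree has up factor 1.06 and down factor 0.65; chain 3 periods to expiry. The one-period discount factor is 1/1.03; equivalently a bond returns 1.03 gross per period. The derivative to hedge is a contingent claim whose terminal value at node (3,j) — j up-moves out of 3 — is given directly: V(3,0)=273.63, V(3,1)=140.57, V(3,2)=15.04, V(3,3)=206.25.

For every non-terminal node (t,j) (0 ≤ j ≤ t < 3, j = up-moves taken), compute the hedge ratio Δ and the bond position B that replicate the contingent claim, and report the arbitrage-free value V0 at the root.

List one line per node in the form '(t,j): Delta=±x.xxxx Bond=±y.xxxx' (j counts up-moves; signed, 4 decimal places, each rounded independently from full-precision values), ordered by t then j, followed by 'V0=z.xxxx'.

(0,0): Delta=2.4408 Bond=-181.9545
(1,0): Delta=-3.3284 Bond=330.0882
(1,1): Delta=2.7201 Bond=-228.2685
(2,0): Delta=-5.5662 Bond=470.4648
(2,1): Delta=-3.2201 Bond=329.6903
(2,2): Delta=3.0077 Bond=-279.7066
V0=154.8817

The replicating-portfolio and risk-neutral prices coincide; use p* = (1.03−0.65)/(1.06−0.65) = 0.9268 for the latter.
At expiry t=3: V(3,0)=273.6300, V(3,1)=140.5700, V(3,2)=15.0400, V(3,3)=206.2500
  t=2,j=0: stock 58.3050 → up 61.8033 (V=140.5700), down 37.8983 (V=273.6300). Price 145.9283; hedge Δ=-5.5662, bond B=470.4648.
  t=2,j=1: stock 95.0820 → up 100.7869 (V=15.0400), down 61.8033 (V=140.5700). Price 23.5195; hedge Δ=-3.2201, bond B=329.6903.
  t=2,j=2: stock 155.0568 → up 164.3602 (V=206.2500), down 100.7869 (V=15.0400). Price 186.6592; hedge Δ=3.0077, bond B=-279.7066.
  t=1,j=0: stock 89.7000 → up 95.0820 (V=23.5195), down 58.3050 (V=145.9283). Price 31.5304; hedge Δ=-3.3284, bond B=330.0882.
  t=1,j=1: stock 146.2800 → up 155.0568 (V=186.6592), down 95.0820 (V=23.5195). Price 169.6332; hedge Δ=2.7201, bond B=-228.2685.
  t=0,j=0: stock 138.0000 → up 146.2800 (V=169.6332), down 89.7000 (V=31.5304). Price 154.8817; hedge Δ=2.4408, bond B=-181.9545.
Each (Δ,B) replicates both successor values, so the strategy is self-financing and V0 is arbitrage-free.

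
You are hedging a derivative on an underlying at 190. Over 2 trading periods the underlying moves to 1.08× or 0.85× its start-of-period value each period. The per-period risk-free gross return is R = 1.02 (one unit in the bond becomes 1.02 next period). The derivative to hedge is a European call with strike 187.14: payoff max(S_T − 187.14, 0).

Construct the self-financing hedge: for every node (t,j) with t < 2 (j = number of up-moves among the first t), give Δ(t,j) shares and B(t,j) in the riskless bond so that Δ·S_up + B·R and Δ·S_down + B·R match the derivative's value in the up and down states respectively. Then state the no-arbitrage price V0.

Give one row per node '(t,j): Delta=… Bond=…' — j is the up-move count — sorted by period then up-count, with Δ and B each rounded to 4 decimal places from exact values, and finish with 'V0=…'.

Risk-neutral probability p* = (R−d)/(u−d) = (1.02−0.85)/(1.08−0.85) = 0.7391.
Terminal values V(2,·): V(2,0)=0.0000, V(2,1)=0.0000, V(2,2)=34.4760
Node (1,0) S=161.5000: V=(p*·0.0000+(1−p*)·0.0000)/1.02=0.0000; Δ=(0.0000−0.0000)/(174.4200−137.2750)=0.0000; B=V−Δ·S=0.0000
Node (1,1) S=205.2000: V=(p*·34.4760+(1−p*)·0.0000)/1.02=24.9826; Δ=(34.4760−0.0000)/(221.6160−174.4200)=0.7305; B=V−Δ·S=-124.9130
Node (0,0) S=190.0000: V=(p*·24.9826+(1−p*)·0.0000)/1.02=18.1033; Δ=(24.9826−0.0000)/(205.2000−161.5000)=0.5717; B=V−Δ·S=-90.5167
Self-financing check: at every node Δ·S+B equals the discounted successor values.

(0,0): Delta=0.5717 Bond=-90.5167
(1,0): Delta=0.0000 Bond=0.0000
(1,1): Delta=0.7305 Bond=-124.9130
V0=18.1033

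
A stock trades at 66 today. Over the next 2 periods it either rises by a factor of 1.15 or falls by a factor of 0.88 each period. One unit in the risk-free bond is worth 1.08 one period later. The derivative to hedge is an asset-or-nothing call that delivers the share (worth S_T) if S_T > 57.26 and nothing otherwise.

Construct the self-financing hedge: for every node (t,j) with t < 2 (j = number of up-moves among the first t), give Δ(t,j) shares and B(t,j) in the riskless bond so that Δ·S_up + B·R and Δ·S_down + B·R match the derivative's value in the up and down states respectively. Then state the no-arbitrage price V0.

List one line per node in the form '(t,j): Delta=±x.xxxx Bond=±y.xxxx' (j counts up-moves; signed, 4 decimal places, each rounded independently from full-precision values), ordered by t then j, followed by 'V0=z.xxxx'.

(0,0): Delta=1.6885 Bond=-48.3872
(1,0): Delta=4.2593 Bond=-201.5671
(1,1): Delta=1.0000 Bond=0.0000
V0=63.0547

Since d<R<u, set p* = (R−d)/(u−d) = 0.7407; price each node as the discounted p*-expectation of its children.
Terminal payoffs: V(2,0)=0.0000, V(2,1)=66.7920, V(2,2)=87.2850
  t=1,j=0: stock 58.0800 → up 66.7920 (V=66.7920), down 51.1104 (V=0.0000). Price 45.8107; hedge Δ=4.2593, bond B=-201.5671.
  t=1,j=1: stock 75.9000 → up 87.2850 (V=87.2850), down 66.7920 (V=66.7920). Price 75.9000; hedge Δ=1.0000, bond B=0.0000.
  t=0,j=0: stock 66.0000 → up 75.9000 (V=75.9000), down 58.0800 (V=45.8107). Price 63.0547; hedge Δ=1.6885, bond B=-48.3872.
The time-0 hedge costs 63.0547, which is the no-arbitrage price.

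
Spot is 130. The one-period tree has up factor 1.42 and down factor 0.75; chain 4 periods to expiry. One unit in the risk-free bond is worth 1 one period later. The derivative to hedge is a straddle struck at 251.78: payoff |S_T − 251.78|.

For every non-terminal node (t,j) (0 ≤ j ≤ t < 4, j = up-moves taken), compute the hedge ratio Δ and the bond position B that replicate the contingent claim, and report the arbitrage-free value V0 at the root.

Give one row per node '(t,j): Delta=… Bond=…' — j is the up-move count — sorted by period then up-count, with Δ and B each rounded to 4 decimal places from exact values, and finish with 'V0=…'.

(0,0): Delta=-0.5378 Bond=209.5632
(1,0): Delta=-0.8832 Bond=243.2422
(1,1): Delta=-0.2313 Bond=152.9826
(2,0): Delta=-1.0000 Bond=251.7800
(2,1): Delta=-0.7796 Bond=228.8986
(2,2): Delta=0.2552 Bond=25.4437
(3,0): Delta=-1.0000 Bond=251.7800
(3,1): Delta=-1.0000 Bond=251.7800
(3,2): Delta=-0.5841 Bond=190.4578
(3,3): Delta=1.0000 Bond=-251.7800
V0=139.6469

Risk-neutral probability p* = (R−d)/(u−d) = (1−0.75)/(1.42−0.75) = 0.3731.
Terminal payoffs: V(4,0)=210.6472, V(4,1)=173.9019, V(4,2)=104.3307, V(4,3)=27.3906, V(4,4)=276.7830
(3,0): S=54.8438. Δ = (V_up−V_dn)/(S_up−S_dn) = (173.9019−210.6472)/(77.8781−41.1328) = -1.0000. V = [p*·173.9019 + (1−p*)·210.6472]/1 = 196.9363. B = V − Δ·S = 251.7800.
(3,1): S=103.8375. Δ = (V_up−V_dn)/(S_up−S_dn) = (104.3307−173.9019)/(147.4492−77.8781) = -1.0000. V = [p*·104.3307 + (1−p*)·173.9019]/1 = 147.9425. B = V − Δ·S = 251.7800.
(3,2): S=196.5990. Δ = (V_up−V_dn)/(S_up−S_dn) = (27.3906−104.3307)/(279.1706−147.4493) = -0.5841. V = [p*·27.3906 + (1−p*)·104.3307]/1 = 75.6217. B = V − Δ·S = 190.4578.
(3,3): S=372.2274. Δ = (V_up−V_dn)/(S_up−S_dn) = (276.7830−27.3906)/(528.5630−279.1706) = 1.0000. V = [p*·276.7830 + (1−p*)·27.3906]/1 = 120.4474. B = V − Δ·S = -251.7800.
(2,0): S=73.1250. Δ = (V_up−V_dn)/(S_up−S_dn) = (147.9425−196.9363)/(103.8375−54.8438) = -1.0000. V = [p*·147.9425 + (1−p*)·196.9363]/1 = 178.6550. B = V − Δ·S = 251.7800.
(2,1): S=138.4500. Δ = (V_up−V_dn)/(S_up−S_dn) = (75.6217−147.9425)/(196.5990−103.8375) = -0.7796. V = [p*·75.6217 + (1−p*)·147.9425]/1 = 120.9571. B = V − Δ·S = 228.8986.
(2,2): S=262.1320. Δ = (V_up−V_dn)/(S_up−S_dn) = (120.4474−75.6217)/(372.2274−196.5990) = 0.2552. V = [p*·120.4474 + (1−p*)·75.6217]/1 = 92.3477. B = V − Δ·S = 25.4437.
(1,0): S=97.5000. Δ = (V_up−V_dn)/(S_up−S_dn) = (120.9571−178.6550)/(138.4500−73.1250) = -0.8832. V = [p*·120.9571 + (1−p*)·178.6550]/1 = 157.1259. B = V − Δ·S = 243.2422.
(1,1): S=184.6000. Δ = (V_up−V_dn)/(S_up−S_dn) = (92.3477−120.9571)/(262.1320−138.4500) = -0.2313. V = [p*·92.3477 + (1−p*)·120.9571]/1 = 110.2820. B = V − Δ·S = 152.9826.
(0,0): S=130.0000. Δ = (V_up−V_dn)/(S_up−S_dn) = (110.2820−157.1259)/(184.6000−97.5000) = -0.5378. V = [p*·110.2820 + (1−p*)·157.1259]/1 = 139.6469. B = V − Δ·S = 209.5632.
Check: Δ(0,0)·S0 + B(0,0) = 139.6469 = V0.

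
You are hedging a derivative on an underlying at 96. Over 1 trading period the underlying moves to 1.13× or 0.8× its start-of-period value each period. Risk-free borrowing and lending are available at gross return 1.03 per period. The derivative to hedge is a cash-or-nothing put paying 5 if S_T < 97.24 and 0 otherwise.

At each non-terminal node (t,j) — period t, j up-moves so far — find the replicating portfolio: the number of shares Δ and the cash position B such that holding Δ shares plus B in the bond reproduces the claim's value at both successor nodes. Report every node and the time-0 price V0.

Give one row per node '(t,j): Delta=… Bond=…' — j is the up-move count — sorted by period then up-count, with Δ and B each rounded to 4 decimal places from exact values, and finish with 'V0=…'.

(0,0): Delta=-0.1578 Bond=16.6225
V0=1.4710

The replicating-portfolio and risk-neutral prices coincide; use p* = (1.03−0.8)/(1.13−0.8) = 0.6970 for the latter.
Payoff layer (t=1): V(1,0)=5.0000, V(1,1)=0.0000
(0,0): S=96.0000. Δ = (V_up−V_dn)/(S_up−S_dn) = (0.0000−5.0000)/(108.4800−76.8000) = -0.1578. V = [p*·0.0000 + (1−p*)·5.0000]/1.03 = 1.4710. B = V − Δ·S = 16.6225.
Check: Δ(0,0)·S0 + B(0,0) = 1.4710 = V0.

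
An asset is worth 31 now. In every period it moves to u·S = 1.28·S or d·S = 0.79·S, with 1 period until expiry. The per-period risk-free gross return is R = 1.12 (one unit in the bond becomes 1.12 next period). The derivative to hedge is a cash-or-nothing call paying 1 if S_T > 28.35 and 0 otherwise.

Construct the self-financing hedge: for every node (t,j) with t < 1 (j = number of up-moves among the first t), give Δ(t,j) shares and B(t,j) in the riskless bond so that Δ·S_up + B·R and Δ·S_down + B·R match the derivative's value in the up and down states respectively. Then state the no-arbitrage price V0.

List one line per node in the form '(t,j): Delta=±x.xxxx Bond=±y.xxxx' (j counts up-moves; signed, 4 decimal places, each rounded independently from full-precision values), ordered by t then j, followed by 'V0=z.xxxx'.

The replicating-portfolio and risk-neutral prices coincide; use p* = (1.12−0.79)/(1.28−0.79) = 0.6735 for the latter.
Terminal payoffs: V(1,0)=0.0000, V(1,1)=1.0000
  t=0,j=0: stock 31.0000 → up 39.6800 (V=1.0000), down 24.4900 (V=0.0000). Price 0.6013; hedge Δ=0.0658, bond B=-1.4395.
Root portfolio cost Δ·31+B reproduces V0=0.6013.

(0,0): Delta=0.0658 Bond=-1.4395
V0=0.6013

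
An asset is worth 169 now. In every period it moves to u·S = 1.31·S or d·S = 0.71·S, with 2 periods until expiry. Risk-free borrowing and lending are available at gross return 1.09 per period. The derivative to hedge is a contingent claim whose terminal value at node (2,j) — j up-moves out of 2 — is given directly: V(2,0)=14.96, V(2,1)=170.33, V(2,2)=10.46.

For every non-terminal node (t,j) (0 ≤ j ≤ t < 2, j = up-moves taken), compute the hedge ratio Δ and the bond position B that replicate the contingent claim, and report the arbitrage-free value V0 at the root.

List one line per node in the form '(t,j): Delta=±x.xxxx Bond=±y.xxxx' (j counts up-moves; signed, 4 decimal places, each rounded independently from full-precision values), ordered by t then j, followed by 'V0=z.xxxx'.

(0,0): Delta=-0.4006 Bond=139.5180
(1,0): Delta=2.1581 Bond=-154.9491
(1,1): Delta=-1.2035 Bond=329.8252
V0=71.8085

Risk-neutral probability p* = (R−d)/(u−d) = (1.09−0.71)/(1.31−0.71) = 0.6333.
At expiry t=2: V(2,0)=14.9600, V(2,1)=170.3300, V(2,2)=10.4600
Node (1,0) S=119.9900: V=(p*·170.3300+(1−p*)·14.9600)/1.09=104.0009; Δ=(170.3300−14.9600)/(157.1869−85.1929)=2.1581; B=V−Δ·S=-154.9491
Node (1,1) S=221.3900: V=(p*·10.4600+(1−p*)·170.3300)/1.09=63.3752; Δ=(10.4600−170.3300)/(290.0209−157.1869)=-1.2035; B=V−Δ·S=329.8252
Node (0,0) S=169.0000: V=(p*·63.3752+(1−p*)·104.0009)/1.09=71.8085; Δ=(63.3752−104.0009)/(221.3900−119.9900)=-0.4006; B=V−Δ·S=139.5180
The time-0 hedge costs 71.8085, which is the no-arbitrage price.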